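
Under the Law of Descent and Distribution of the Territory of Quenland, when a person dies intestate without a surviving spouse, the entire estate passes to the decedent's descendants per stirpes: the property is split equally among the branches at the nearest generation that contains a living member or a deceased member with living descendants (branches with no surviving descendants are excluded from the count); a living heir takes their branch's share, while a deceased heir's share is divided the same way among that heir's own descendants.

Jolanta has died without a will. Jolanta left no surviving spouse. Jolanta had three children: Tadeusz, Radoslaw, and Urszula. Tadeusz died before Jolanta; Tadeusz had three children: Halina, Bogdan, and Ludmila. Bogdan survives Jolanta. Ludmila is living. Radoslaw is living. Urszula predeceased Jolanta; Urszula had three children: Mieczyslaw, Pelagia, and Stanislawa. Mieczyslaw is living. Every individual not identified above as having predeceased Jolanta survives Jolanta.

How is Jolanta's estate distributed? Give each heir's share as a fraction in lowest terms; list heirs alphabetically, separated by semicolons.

Bogdan 1/9; Halina 1/9; Ludmila 1/9; Mieczyslaw 1/9; Pelagia 1/9; Radoslaw 1/3; Stanislawa 1/9

There is no surviving spouse, so the entire estate passes to Jolanta's descendants per stirpes.
The estate is divided into 3 equal shares of 1/3 among Tadeusz, Radoslaw, Urszula.
Tadeusz predeceased; the 1/3 allotted to Tadeusz's branch passes to Tadeusz's issue by representation.
The 1/3 is divided into 3 equal shares of 1/9 among Halina, Bogdan, Ludmila.
Halina is living and takes 1/9.
Bogdan is living and takes 1/9.
Ludmila is living and takes 1/9.
Radoslaw is living and takes 1/3.
Urszula predeceased; the 1/3 allotted to Urszula's branch passes to Urszula's issue by representation.
The 1/3 is divided into 3 equal shares of 1/9 among Mieczyslaw, Pelagia, Stanislawa.
Mieczyslaw is living and takes 1/9.
Pelagia is living and takes 1/9.
Stanislawa is living and takes 1/9.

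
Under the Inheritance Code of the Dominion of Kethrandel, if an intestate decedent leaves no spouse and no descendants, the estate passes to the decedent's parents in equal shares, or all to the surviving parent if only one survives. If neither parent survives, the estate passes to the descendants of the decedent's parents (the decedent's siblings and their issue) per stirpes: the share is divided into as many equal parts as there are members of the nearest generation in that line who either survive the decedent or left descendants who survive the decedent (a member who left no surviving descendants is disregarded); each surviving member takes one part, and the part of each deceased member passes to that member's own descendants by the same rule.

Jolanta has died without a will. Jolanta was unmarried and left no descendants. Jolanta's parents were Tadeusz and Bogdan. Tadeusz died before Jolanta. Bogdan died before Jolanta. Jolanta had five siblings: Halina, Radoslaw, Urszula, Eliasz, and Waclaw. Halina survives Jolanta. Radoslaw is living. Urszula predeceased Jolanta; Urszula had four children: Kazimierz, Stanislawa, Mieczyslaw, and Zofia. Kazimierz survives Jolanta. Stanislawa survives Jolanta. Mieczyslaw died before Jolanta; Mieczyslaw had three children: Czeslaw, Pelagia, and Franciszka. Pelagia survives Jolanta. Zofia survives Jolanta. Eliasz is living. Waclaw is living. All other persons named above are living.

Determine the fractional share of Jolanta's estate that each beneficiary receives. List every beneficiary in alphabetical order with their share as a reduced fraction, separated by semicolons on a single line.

Czeslaw 1/60; Eliasz 1/5; Franciszka 1/60; Halina 1/5; Kazimierz 1/20; Pelagia 1/60; Radoslaw 1/5; Stanislawa 1/20; Waclaw 1/5; Zofia 1/20

Neither parent survives and there are no descendants, so the estate passes to Jolanta's siblings and their issue per stirpes.
The estate is divided into 5 equal shares of 1/5 among Halina, Radoslaw, Urszula, Eliasz, Waclaw.
Halina is living and takes 1/5.
Radoslaw is living and takes 1/5.
Urszula predeceased; the 1/5 allotted to Urszula's branch passes to Urszula's issue by representation.
The 1/5 is divided into 4 equal shares of 1/20 among Kazimierz, Stanislawa, Mieczyslaw, Zofia.
Kazimierz is living and takes 1/20.
Stanislawa is living and takes 1/20.
Mieczyslaw predeceased; the 1/20 allotted to Mieczyslaw's branch passes to Mieczyslaw's issue by representation.
The 1/20 is divided into 3 equal shares of 1/60 among Czeslaw, Pelagia, Franciszka.
Czeslaw is living and takes 1/60.
Pelagia is living and takes 1/60.
Franciszka is living and takes 1/60.
Zofia is living and takes 1/20.
Eliasz is living and takes 1/5.
Waclaw is living and takes 1/5.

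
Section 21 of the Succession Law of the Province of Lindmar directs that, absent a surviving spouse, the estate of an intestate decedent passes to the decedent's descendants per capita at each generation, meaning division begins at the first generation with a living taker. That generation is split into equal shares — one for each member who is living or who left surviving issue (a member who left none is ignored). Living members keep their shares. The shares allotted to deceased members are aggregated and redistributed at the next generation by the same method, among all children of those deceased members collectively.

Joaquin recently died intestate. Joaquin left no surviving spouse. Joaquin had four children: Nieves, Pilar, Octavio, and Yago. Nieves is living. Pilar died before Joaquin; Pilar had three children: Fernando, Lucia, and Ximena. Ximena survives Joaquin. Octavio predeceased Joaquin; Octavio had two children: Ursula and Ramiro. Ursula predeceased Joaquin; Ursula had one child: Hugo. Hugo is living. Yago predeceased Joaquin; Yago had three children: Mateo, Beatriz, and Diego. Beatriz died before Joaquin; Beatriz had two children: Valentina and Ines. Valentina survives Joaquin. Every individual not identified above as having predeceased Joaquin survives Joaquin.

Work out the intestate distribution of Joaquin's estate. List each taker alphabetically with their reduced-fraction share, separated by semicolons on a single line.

There is no surviving spouse, so the entire estate passes to Joaquin's descendants per capita at each generation.
At generation 1 (Nieves, Pilar, Octavio, Yago) there are 4 shares of (1)/4 = 1/4 each.
Living: Nieves — each takes 1/4.
Deceased: Pilar, Octavio, and Yago. Their combined 3/4 is pooled and carried to generation 2.
At generation 2 (Fernando, Lucia, Ximena, Ursula, Ramiro, Mateo, Beatriz, Diego) there are 8 shares of (3/4)/8 = 3/32 each.
Living: Fernando, Lucia, Ximena, Ramiro, Mateo, and Diego — each takes 3/32.
Deceased: Ursula and Beatriz. Their combined 3/16 is pooled and carried to generation 3.
At generation 3 (Hugo, Valentina, Ines) there are 3 shares of (3/16)/3 = 1/16 each.
Living: Hugo, Valentina, and Ines — each takes 1/16.

Diego 3/32; Fernando 3/32; Hugo 1/16; Ines 1/16; Lucia 3/32; Mateo 3/32; Nieves 1/4; Ramiro 3/32; Valentina 1/16; Ximena 3/32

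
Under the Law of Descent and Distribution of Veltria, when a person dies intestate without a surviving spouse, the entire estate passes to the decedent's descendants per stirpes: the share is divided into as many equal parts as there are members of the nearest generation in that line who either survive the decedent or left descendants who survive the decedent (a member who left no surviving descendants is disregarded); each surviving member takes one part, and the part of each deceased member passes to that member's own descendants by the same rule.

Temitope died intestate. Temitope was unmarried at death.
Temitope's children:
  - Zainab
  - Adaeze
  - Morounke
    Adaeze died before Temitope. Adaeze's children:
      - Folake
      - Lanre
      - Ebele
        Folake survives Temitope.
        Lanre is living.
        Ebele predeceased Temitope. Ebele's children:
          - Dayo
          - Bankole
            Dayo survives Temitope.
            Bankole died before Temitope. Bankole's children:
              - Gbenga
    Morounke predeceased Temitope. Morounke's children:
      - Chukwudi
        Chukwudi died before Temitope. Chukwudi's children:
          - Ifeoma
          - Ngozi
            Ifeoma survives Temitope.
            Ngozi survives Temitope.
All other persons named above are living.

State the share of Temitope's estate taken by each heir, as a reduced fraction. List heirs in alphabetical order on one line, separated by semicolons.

Dayo 1/18; Folake 1/9; Gbenga 1/18; Ifeoma 1/6; Lanre 1/9; Ngozi 1/6; Zainab 1/3

There is no surviving spouse, so the entire estate passes to Temitope's descendants per stirpes.
The estate is divided into 3 equal shares of 1/3 among Zainab, Adaeze, Morounke.
Zainab is living and takes 1/3.
Adaeze predeceased; the 1/3 allotted to Adaeze's branch passes to Adaeze's issue by representation.
The 1/3 is divided into 3 equal shares of 1/9 among Folake, Lanre, Ebele.
Folake is living and takes 1/9.
Lanre is living and takes 1/9.
Ebele predeceased; the 1/9 allotted to Ebele's branch passes to Ebele's issue by representation.
The 1/9 is divided into 2 equal shares of 1/18 among Dayo, Bankole.
Dayo is living and takes 1/18.
Bankole predeceased; the 1/18 allotted to Bankole's branch passes to Bankole's issue by representation.
Gbenga is the sole taker at this level and receives the full 1/18.
Morounke predeceased; the 1/3 allotted to Morounke's branch passes to Morounke's issue by representation.
Chukwudi's line is the sole branch at this level, so the full 1/3 passes to Chukwudi's issue by representation.
The 1/3 is divided into 2 equal shares of 1/6 among Ifeoma, Ngozi.
Ifeoma is living and takes 1/6.
Ngozi is living and takes 1/6.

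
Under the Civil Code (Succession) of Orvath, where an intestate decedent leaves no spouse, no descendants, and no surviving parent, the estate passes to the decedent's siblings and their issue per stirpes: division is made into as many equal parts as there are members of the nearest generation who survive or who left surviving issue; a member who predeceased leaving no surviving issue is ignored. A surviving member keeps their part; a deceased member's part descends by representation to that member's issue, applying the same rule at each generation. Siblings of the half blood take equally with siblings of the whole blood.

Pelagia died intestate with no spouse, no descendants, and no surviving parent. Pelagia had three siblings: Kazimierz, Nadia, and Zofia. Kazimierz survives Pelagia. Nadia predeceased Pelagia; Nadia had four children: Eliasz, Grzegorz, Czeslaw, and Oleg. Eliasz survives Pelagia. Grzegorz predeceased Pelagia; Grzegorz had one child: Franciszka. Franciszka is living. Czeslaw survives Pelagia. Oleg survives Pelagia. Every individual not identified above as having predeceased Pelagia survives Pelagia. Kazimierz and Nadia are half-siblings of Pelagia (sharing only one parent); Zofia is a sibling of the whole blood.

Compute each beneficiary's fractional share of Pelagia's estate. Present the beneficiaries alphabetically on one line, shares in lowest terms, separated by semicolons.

Czeslaw 1/12; Eliasz 1/12; Franciszka 1/12; Kazimierz 1/3; Oleg 1/12; Zofia 1/3

No spouse, descendants, or parent survives, so the estate passes to Pelagia's siblings per stirpes.
Half-blood and whole-blood siblings take equally under the stated rule.
The estate is divided into 3 equal shares of 1/3 among Kazimierz, Nadia, Zofia.
Kazimierz is living and takes 1/3.
Nadia predeceased; the 1/3 allotted to Nadia's branch passes to Nadia's issue by representation.
The 1/3 is divided into 4 equal shares of 1/12 among Eliasz, Grzegorz, Czeslaw, Oleg.
Eliasz is living and takes 1/12.
Grzegorz predeceased; the 1/12 allotted to Grzegorz's branch passes to Grzegorz's issue by representation.
Franciszka is the sole taker at this level and receives the full 1/12.
Czeslaw is living and takes 1/12.
Oleg is living and takes 1/12.
Zofia is living and takes 1/3.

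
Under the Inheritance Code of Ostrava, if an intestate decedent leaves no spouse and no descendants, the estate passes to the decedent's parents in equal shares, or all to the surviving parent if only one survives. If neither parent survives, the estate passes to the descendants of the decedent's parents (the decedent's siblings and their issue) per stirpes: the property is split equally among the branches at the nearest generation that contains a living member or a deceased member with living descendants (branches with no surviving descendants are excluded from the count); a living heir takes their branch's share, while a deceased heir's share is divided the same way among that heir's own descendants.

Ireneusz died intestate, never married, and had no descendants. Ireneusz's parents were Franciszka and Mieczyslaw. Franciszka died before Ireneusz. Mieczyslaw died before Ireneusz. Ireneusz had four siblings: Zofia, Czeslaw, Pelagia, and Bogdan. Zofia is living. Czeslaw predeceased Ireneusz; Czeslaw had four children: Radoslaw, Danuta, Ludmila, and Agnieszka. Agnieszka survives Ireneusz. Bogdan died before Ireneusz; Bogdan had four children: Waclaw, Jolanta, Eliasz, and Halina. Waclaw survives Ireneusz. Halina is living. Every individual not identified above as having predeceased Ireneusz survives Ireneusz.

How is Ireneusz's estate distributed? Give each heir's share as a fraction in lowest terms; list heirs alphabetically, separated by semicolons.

Neither parent survives and there are no descendants, so the estate passes to Ireneusz's siblings and their issue per stirpes.
The estate is divided into 4 equal shares of 1/4 among Zofia, Czeslaw, Pelagia, Bogdan.
Zofia is living and takes 1/4.
Czeslaw predeceased; the 1/4 allotted to Czeslaw's branch passes to Czeslaw's issue by representation.
The 1/4 is divided into 4 equal shares of 1/16 among Radoslaw, Danuta, Ludmila, Agnieszka.
Radoslaw is living and takes 1/16.
Danuta is living and takes 1/16.
Ludmila is living and takes 1/16.
Agnieszka is living and takes 1/16.
Pelagia is living and takes 1/4.
Bogdan predeceased; the 1/4 allotted to Bogdan's branch passes to Bogdan's issue by representation.
The 1/4 is divided into 4 equal shares of 1/16 among Waclaw, Jolanta, Eliasz, Halina.
Waclaw is living and takes 1/16.
Jolanta is living and takes 1/16.
Eliasz is living and takes 1/16.
Halina is living and takes 1/16.

Agnieszka 1/16; Danuta 1/16; Eliasz 1/16; Halina 1/16; Jolanta 1/16; Ludmila 1/16; Pelagia 1/4; Radoslaw 1/16; Waclaw 1/16; Zofia 1/4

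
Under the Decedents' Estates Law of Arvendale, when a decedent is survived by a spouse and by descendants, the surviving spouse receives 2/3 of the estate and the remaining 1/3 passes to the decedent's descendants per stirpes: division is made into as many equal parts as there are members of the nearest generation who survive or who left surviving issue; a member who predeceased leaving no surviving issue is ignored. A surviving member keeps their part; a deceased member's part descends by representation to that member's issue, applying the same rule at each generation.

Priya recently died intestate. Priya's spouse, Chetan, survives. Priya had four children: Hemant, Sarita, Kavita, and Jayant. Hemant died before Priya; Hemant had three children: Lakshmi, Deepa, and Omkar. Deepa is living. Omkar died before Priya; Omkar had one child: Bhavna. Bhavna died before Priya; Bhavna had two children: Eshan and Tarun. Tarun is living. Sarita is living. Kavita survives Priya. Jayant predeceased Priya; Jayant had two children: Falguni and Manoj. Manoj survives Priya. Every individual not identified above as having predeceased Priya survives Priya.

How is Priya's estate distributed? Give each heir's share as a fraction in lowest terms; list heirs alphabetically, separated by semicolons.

Chetan, as surviving spouse, takes 2/3.
The remaining 1/3 passes to Priya's descendants per stirpes.
The 1/3 is divided into 4 equal shares of 1/12 among Hemant, Sarita, Kavita, Jayant.
Hemant predeceased; the 1/12 allotted to Hemant's branch passes to Hemant's issue by representation.
The 1/12 is divided into 3 equal shares of 1/36 among Lakshmi, Deepa, Omkar.
Lakshmi is living and takes 1/36.
Deepa is living and takes 1/36.
Omkar predeceased; the 1/36 allotted to Omkar's branch passes to Omkar's issue by representation.
Bhavna's line is the sole branch at this level, so the full 1/36 passes to Bhavna's issue by representation.
The 1/36 is divided into 2 equal shares of 1/72 among Eshan, Tarun.
Eshan is living and takes 1/72.
Tarun is living and takes 1/72.
Sarita is living and takes 1/12.
Kavita is living and takes 1/12.
Jayant predeceased; the 1/12 allotted to Jayant's branch passes to Jayant's issue by representation.
The 1/12 is divided into 2 equal shares of 1/24 among Falguni, Manoj.
Falguni is living and takes 1/24.
Manoj is living and takes 1/24.

Chetan 2/3; Deepa 1/36; Eshan 1/72; Falguni 1/24; Kavita 1/12; Lakshmi 1/36; Manoj 1/24; Sarita 1/12; Tarun 1/72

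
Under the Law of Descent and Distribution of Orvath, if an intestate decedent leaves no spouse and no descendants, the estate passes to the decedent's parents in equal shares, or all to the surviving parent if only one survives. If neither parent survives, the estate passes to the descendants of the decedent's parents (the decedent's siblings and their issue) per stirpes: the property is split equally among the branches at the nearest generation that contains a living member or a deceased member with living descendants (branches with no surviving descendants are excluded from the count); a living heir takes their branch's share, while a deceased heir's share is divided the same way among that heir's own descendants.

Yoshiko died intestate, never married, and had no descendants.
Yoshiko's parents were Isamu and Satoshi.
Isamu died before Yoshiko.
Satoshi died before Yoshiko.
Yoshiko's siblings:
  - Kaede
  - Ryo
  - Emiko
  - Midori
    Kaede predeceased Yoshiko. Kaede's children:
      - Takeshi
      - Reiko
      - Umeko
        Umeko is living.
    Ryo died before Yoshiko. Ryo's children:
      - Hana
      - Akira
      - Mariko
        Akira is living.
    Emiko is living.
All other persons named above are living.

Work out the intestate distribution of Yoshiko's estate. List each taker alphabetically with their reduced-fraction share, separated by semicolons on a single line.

Akira 1/12; Emiko 1/4; Hana 1/12; Mariko 1/12; Midori 1/4; Reiko 1/12; Takeshi 1/12; Umeko 1/12

Neither parent survives and there are no descendants, so the estate passes to Yoshiko's siblings and their issue per stirpes.
The estate is divided into 4 equal shares of 1/4 among Kaede, Ryo, Emiko, Midori.
Kaede predeceased; the 1/4 allotted to Kaede's branch passes to Kaede's issue by representation.
The 1/4 is divided into 3 equal shares of 1/12 among Takeshi, Reiko, Umeko.
Takeshi is living and takes 1/12.
Reiko is living and takes 1/12.
Umeko is living and takes 1/12.
Ryo predeceased; the 1/4 allotted to Ryo's branch passes to Ryo's issue by representation.
The 1/4 is divided into 3 equal shares of 1/12 among Hana, Akira, Mariko.
Hana is living and takes 1/12.
Akira is living and takes 1/12.
Mariko is living and takes 1/12.
Emiko is living and takes 1/4.
Midori is living and takes 1/4.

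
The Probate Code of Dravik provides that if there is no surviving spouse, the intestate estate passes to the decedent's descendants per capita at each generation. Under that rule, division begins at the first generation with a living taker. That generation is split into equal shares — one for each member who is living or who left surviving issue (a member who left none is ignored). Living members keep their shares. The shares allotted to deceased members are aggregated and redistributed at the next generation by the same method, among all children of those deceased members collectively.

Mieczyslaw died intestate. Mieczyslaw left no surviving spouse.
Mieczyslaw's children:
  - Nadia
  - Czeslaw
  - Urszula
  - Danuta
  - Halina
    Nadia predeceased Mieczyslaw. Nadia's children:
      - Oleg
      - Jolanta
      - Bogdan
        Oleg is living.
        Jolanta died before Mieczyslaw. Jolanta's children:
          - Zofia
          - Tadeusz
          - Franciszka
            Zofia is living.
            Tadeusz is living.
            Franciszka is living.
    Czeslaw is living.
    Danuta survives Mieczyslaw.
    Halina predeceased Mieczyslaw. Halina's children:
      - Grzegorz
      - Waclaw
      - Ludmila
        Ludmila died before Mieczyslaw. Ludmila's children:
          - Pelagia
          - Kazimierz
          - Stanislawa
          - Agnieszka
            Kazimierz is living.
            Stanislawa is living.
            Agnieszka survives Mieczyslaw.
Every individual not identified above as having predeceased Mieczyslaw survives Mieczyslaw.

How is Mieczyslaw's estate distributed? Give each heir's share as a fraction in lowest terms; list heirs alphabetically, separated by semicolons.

Agnieszka 2/105; Bogdan 1/15; Czeslaw 1/5; Danuta 1/5; Franciszka 2/105; Grzegorz 1/15; Kazimierz 2/105; Oleg 1/15; Pelagia 2/105; Stanislawa 2/105; Tadeusz 2/105; Urszula 1/5; Waclaw 1/15; Zofia 2/105

There is no surviving spouse, so the entire estate passes to Mieczyslaw's descendants per capita at each generation.
At generation 1 (Nadia, Czeslaw, Urszula, Danuta, Halina) there are 5 shares of (1)/5 = 1/5 each.
Living: Czeslaw, Urszula, and Danuta — each takes 1/5.
Deceased: Nadia and Halina. Their combined 2/5 is pooled and carried to generation 2.
At generation 2 (Oleg, Jolanta, Bogdan, Grzegorz, Waclaw, Ludmila) there are 6 shares of (2/5)/6 = 1/15 each.
Living: Oleg, Bogdan, Grzegorz, and Waclaw — each takes 1/15.
Deceased: Jolanta and Ludmila. Their combined 2/15 is pooled and carried to generation 3.
At generation 3 (Zofia, Tadeusz, Franciszka, Pelagia, Kazimierz, Stanislawa, Agnieszka) there are 7 shares of (2/15)/7 = 2/105 each.
Living: Zofia, Tadeusz, Franciszka, Pelagia, Kazimierz, Stanislawa, and Agnieszka — each takes 2/105.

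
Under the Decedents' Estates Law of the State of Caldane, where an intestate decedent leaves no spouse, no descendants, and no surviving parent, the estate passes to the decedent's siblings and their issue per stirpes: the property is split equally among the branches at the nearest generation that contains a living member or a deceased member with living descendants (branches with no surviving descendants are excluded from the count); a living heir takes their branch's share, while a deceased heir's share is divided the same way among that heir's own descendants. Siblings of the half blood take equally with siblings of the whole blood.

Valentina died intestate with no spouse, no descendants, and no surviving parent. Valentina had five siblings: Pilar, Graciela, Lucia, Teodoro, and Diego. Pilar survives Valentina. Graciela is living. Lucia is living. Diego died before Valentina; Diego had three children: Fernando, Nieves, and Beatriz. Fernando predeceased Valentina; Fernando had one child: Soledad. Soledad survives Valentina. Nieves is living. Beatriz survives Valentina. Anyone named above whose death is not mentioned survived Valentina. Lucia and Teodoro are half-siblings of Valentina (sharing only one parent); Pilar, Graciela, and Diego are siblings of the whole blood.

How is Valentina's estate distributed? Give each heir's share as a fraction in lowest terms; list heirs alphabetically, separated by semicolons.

Beatriz 1/15; Graciela 1/5; Lucia 1/5; Nieves 1/15; Pilar 1/5; Soledad 1/15; Teodoro 1/5

No spouse, descendants, or parent survives, so the estate passes to Valentina's siblings per stirpes.
Half-blood and whole-blood siblings take equally under the stated rule.
The estate is divided into 5 equal shares of 1/5 among Pilar, Graciela, Lucia, Teodoro, Diego.
Pilar is living and takes 1/5.
Graciela is living and takes 1/5.
Lucia is living and takes 1/5.
Teodoro is living and takes 1/5.
Diego predeceased; the 1/5 allotted to Diego's branch passes to Diego's issue by representation.
The 1/5 is divided into 3 equal shares of 1/15 among Fernando, Nieves, Beatriz.
Fernando predeceased; the 1/15 allotted to Fernando's branch passes to Fernando's issue by representation.
Soledad is the sole taker at this level and receives the full 1/15.
Nieves is living and takes 1/15.
Beatriz is living and takes 1/15.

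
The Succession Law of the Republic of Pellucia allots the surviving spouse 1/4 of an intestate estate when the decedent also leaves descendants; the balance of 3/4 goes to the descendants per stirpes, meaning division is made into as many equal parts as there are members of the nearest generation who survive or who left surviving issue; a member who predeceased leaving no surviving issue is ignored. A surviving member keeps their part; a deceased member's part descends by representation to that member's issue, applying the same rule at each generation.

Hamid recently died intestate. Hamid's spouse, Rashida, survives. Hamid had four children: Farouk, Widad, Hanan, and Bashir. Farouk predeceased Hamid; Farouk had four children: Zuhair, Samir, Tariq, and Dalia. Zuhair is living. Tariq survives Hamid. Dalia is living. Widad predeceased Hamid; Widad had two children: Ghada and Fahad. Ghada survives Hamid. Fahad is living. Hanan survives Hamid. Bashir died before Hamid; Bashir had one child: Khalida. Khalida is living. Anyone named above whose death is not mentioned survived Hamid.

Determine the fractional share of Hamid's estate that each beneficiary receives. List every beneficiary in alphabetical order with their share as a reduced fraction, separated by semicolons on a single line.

Dalia 3/64; Fahad 3/32; Ghada 3/32; Hanan 3/16; Khalida 3/16; Rashida 1/4; Samir 3/64; Tariq 3/64; Zuhair 3/64

Rashida, as surviving spouse, takes 1/4.
The remaining 3/4 passes to Hamid's descendants per stirpes.
The 3/4 is divided into 4 equal shares of 3/16 among Farouk, Widad, Hanan, Bashir.
Farouk predeceased; the 3/16 allotted to Farouk's branch passes to Farouk's issue by representation.
The 3/16 is divided into 4 equal shares of 3/64 among Zuhair, Samir, Tariq, Dalia.
Zuhair is living and takes 3/64.
Samir is living and takes 3/64.
Tariq is living and takes 3/64.
Dalia is living and takes 3/64.
Widad predeceased; the 3/16 allotted to Widad's branch passes to Widad's issue by representation.
The 3/16 is divided into 2 equal shares of 3/32 among Ghada, Fahad.
Ghada is living and takes 3/32.
Fahad is living and takes 3/32.
Hanan is living and takes 3/16.
Bashir predeceased; the 3/16 allotted to Bashir's branch passes to Bashir's issue by representation.
Khalida is the sole taker at this level and receives the full 3/16.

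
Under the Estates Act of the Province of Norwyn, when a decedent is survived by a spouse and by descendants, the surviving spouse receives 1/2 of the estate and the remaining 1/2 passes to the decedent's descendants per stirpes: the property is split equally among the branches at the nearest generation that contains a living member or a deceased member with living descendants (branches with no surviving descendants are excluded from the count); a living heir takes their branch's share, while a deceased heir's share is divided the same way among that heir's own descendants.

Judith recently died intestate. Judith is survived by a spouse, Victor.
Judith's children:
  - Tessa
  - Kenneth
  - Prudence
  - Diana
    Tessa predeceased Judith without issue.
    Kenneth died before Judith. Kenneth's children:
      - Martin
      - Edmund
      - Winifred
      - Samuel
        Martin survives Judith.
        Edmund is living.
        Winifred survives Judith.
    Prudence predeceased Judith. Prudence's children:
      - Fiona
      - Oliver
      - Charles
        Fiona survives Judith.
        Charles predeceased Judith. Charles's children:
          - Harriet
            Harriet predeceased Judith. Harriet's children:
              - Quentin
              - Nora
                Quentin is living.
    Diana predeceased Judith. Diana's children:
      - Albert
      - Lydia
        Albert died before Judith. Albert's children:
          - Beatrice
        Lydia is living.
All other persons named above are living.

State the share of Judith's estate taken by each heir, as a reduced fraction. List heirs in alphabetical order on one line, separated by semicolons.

Beatrice 1/12; Edmund 1/24; Fiona 1/18; Lydia 1/12; Martin 1/24; Nora 1/36; Oliver 1/18; Quentin 1/36; Samuel 1/24; Victor 1/2; Winifred 1/24

Victor, as surviving spouse, takes 1/2.
The remaining 1/2 passes to Judith's descendants per stirpes.
Tessa left no surviving issue, so that branch lapses and is disregarded.
The 1/2 is divided into 3 equal shares of 1/6 among Kenneth, Prudence, Diana.
Kenneth predeceased; the 1/6 allotted to Kenneth's branch passes to Kenneth's issue by representation.
The 1/6 is divided into 4 equal shares of 1/24 among Martin, Edmund, Winifred, Samuel.
Martin is living and takes 1/24.
Edmund is living and takes 1/24.
Winifred is living and takes 1/24.
Samuel is living and takes 1/24.
Prudence predeceased; the 1/6 allotted to Prudence's branch passes to Prudence's issue by representation.
The 1/6 is divided into 3 equal shares of 1/18 among Fiona, Oliver, Charles.
Fiona is living and takes 1/18.
Oliver is living and takes 1/18.
Charles predeceased; the 1/18 allotted to Charles's branch passes to Charles's issue by representation.
Harriet's line is the sole branch at this level, so the full 1/18 passes to Harriet's issue by representation.
The 1/18 is divided into 2 equal shares of 1/36 among Quentin, Nora.
Quentin is living and takes 1/36.
Nora is living and takes 1/36.
Diana predeceased; the 1/6 allotted to Diana's branch passes to Diana's issue by representation.
The 1/6 is divided into 2 equal shares of 1/12 among Albert, Lydia.
Albert predeceased; the 1/12 allotted to Albert's branch passes to Albert's issue by representation.
Beatrice is the sole taker at this level and receives the full 1/12.
Lydia is living and takes 1/12.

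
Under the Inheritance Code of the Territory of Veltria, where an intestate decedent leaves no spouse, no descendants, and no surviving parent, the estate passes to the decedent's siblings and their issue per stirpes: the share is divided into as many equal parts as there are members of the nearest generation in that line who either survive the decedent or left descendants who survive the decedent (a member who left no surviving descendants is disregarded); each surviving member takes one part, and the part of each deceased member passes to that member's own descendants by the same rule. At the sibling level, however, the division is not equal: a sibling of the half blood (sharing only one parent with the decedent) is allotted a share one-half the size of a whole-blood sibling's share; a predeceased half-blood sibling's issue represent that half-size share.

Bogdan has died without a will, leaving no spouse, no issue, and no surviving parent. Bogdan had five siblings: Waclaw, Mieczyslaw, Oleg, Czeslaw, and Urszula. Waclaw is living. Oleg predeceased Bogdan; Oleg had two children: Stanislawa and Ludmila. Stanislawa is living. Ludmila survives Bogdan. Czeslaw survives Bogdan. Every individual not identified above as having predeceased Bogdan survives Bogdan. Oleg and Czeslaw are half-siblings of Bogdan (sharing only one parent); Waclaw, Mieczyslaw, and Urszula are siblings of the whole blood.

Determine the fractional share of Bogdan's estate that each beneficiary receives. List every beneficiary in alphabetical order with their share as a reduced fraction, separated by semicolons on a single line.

Czeslaw 1/8; Ludmila 1/16; Mieczyslaw 1/4; Stanislawa 1/16; Urszula 1/4; Waclaw 1/4

No spouse, descendants, or parent survives, so the estate passes to Bogdan's siblings per stirpes.
Half-blood siblings count for one-half the weight of whole-blood siblings at the initial division.
Dividing 1 in proportion to weights (total weight 4): Waclaw (weight 1) → 1/4; Mieczyslaw (weight 1) → 1/4; Oleg (weight 1/2) → 1/8; Czeslaw (weight 1/2) → 1/8; Urszula (weight 1) → 1/4.
Waclaw is living and takes 1/4.
Mieczyslaw is living and takes 1/4.
Oleg predeceased; the 1/8 allotted to Oleg's branch passes to Oleg's issue by representation.
The 1/8 is divided into 2 equal shares of 1/16 among Stanislawa, Ludmila.
Stanislawa is living and takes 1/16.
Ludmila is living and takes 1/16.
Czeslaw is living and takes 1/8.
Urszula is living and takes 1/4.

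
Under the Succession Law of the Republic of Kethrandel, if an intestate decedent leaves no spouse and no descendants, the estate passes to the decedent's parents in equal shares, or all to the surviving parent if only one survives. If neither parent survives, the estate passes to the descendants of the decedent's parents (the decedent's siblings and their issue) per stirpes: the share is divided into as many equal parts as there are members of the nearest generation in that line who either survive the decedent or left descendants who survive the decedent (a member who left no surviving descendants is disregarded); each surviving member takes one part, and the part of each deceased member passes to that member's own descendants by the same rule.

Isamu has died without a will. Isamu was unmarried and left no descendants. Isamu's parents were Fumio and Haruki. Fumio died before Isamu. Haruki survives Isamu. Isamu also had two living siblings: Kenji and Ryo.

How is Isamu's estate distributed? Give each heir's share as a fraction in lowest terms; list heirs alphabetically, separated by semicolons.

Only one parent, Haruki, survives, so Haruki takes the entire estate. The siblings take nothing because a surviving parent has priority.

Haruki 1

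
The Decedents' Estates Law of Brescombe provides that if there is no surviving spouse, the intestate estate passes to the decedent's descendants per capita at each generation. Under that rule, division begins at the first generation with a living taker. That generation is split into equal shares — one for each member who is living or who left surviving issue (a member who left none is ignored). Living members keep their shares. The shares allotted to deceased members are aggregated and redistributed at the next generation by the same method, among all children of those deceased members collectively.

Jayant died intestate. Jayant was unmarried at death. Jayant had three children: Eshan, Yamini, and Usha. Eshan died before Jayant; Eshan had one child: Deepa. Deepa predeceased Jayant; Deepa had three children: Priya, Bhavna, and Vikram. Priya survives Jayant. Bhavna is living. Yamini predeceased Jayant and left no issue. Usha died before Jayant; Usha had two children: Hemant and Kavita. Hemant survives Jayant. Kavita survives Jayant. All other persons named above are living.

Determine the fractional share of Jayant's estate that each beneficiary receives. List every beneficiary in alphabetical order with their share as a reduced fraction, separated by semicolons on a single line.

There is no surviving spouse, so the entire estate passes to Jayant's descendants per capita at each generation.
No one at generation 1 (Eshan, Usha) is living; moving to the next generation.
At generation 2 (Deepa, Hemant, Kavita) there are 3 shares of (1)/3 = 1/3 each.
Living: Hemant and Kavita — each takes 1/3.
Deceased: Deepa. That 1/3 share is carried to generation 3.
At generation 3 (Priya, Bhavna, Vikram) there are 3 shares of (1/3)/3 = 1/9 each.
Living: Priya, Bhavna, and Vikram — each takes 1/9.

Bhavna 1/9; Hemant 1/3; Kavita 1/3; Priya 1/9; Vikram 1/9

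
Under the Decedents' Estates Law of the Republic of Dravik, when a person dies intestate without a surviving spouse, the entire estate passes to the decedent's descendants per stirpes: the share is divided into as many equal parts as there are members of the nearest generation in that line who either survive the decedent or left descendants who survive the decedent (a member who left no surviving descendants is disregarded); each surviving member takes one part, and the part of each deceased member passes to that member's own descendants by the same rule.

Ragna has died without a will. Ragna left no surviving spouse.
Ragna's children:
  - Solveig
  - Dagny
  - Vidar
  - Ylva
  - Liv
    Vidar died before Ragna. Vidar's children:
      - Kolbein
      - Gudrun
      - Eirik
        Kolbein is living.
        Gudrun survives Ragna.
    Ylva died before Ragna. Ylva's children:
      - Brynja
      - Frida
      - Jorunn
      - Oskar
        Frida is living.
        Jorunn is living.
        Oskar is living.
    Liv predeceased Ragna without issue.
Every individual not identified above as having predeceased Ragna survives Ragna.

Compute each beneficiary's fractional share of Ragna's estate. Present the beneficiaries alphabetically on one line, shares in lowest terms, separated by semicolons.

There is no surviving spouse, so the entire estate passes to Ragna's descendants per stirpes.
Liv left no surviving issue, so that branch lapses and is disregarded.
The estate is divided into 4 equal shares of 1/4 among Solveig, Dagny, Vidar, Ylva.
Solveig is living and takes 1/4.
Dagny is living and takes 1/4.
Vidar predeceased; the 1/4 allotted to Vidar's branch passes to Vidar's issue by representation.
The 1/4 is divided into 3 equal shares of 1/12 among Kolbein, Gudrun, Eirik.
Kolbein is living and takes 1/12.
Gudrun is living and takes 1/12.
Eirik is living and takes 1/12.
Ylva predeceased; the 1/4 allotted to Ylva's branch passes to Ylva's issue by representation.
The 1/4 is divided into 4 equal shares of 1/16 among Brynja, Frida, Jorunn, Oskar.
Brynja is living and takes 1/16.
Frida is living and takes 1/16.
Jorunn is living and takes 1/16.
Oskar is living and takes 1/16.

Brynja 1/16; Dagny 1/4; Eirik 1/12; Frida 1/16; Gudrun 1/12; Jorunn 1/16; Kolbein 1/12; Oskar 1/16; Solveig 1/4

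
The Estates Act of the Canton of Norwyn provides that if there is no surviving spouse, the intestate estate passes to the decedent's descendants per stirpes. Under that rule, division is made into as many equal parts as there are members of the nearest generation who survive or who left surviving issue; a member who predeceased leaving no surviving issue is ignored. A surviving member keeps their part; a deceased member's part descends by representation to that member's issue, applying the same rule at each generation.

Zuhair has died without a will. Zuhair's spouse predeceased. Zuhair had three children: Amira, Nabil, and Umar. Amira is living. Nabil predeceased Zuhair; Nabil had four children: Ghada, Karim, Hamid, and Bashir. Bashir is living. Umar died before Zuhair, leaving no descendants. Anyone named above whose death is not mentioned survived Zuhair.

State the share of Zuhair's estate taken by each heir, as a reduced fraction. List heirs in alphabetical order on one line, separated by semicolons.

There is no surviving spouse, so the entire estate passes to Zuhair's descendants per stirpes.
Umar left no surviving issue, so that branch lapses and is disregarded.
The estate is divided into 2 equal shares of 1/2 among Amira, Nabil.
Amira is living and takes 1/2.
Nabil predeceased; the 1/2 allotted to Nabil's branch passes to Nabil's issue by representation.
The 1/2 is divided into 4 equal shares of 1/8 among Ghada, Karim, Hamid, Bashir.
Ghada is living and takes 1/8.
Karim is living and takes 1/8.
Hamid is living and takes 1/8.
Bashir is living and takes 1/8.

Amira 1/2; Bashir 1/8; Ghada 1/8; Hamid 1/8; Karim 1/8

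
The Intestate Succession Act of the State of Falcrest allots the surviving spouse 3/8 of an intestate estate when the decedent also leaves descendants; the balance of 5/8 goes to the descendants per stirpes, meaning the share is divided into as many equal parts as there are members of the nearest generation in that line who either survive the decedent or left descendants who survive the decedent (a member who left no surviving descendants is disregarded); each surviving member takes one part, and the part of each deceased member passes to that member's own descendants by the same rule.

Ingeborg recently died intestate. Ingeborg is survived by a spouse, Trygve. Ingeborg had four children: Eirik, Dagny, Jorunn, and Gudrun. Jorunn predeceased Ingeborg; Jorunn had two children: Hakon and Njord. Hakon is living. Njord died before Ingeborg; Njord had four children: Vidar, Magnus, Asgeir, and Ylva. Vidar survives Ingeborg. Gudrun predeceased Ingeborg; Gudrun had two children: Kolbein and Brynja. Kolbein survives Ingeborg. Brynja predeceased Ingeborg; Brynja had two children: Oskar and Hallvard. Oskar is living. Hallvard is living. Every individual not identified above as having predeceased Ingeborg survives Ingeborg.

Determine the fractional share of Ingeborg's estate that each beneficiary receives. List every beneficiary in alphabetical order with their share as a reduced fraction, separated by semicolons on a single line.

Trygve, as surviving spouse, takes 3/8.
The remaining 5/8 passes to Ingeborg's descendants per stirpes.
The 5/8 is divided into 4 equal shares of 5/32 among Eirik, Dagny, Jorunn, Gudrun.
Eirik is living and takes 5/32.
Dagny is living and takes 5/32.
Jorunn predeceased; the 5/32 allotted to Jorunn's branch passes to Jorunn's issue by representation.
The 5/32 is divided into 2 equal shares of 5/64 among Hakon, Njord.
Hakon is living and takes 5/64.
Njord predeceased; the 5/64 allotted to Njord's branch passes to Njord's issue by representation.
The 5/64 is divided into 4 equal shares of 5/256 among Vidar, Magnus, Asgeir, Ylva.
Vidar is living and takes 5/256.
Magnus is living and takes 5/256.
Asgeir is living and takes 5/256.
Ylva is living and takes 5/256.
Gudrun predeceased; the 5/32 allotted to Gudrun's branch passes to Gudrun's issue by representation.
The 5/32 is divided into 2 equal shares of 5/64 among Kolbein, Brynja.
Kolbein is living and takes 5/64.
Brynja predeceased; the 5/64 allotted to Brynja's branch passes to Brynja's issue by representation.
The 5/64 is divided into 2 equal shares of 5/128 among Oskar, Hallvard.
Oskar is living and takes 5/128.
Hallvard is living and takes 5/128.

Asgeir 5/256; Dagny 5/32; Eirik 5/32; Hakon 5/64; Hallvard 5/128; Kolbein 5/64; Magnus 5/256; Oskar 5/128; Trygve 3/8; Vidar 5/256; Ylva 5/256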